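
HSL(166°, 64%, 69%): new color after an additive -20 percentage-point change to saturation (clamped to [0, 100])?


Original S = 64%
Adjustment = -20 percentage points
New S = 64 + (-20) = 44
Clamp to [0, 100] → 44
= HSL(166°, 44%, 69%)


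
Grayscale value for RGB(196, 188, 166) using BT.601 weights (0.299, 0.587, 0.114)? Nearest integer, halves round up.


Gray = 0.299×R + 0.587×G + 0.114×B
Gray = 0.299×196 + 0.587×188 + 0.114×166
Gray = 58.604 + 110.356 + 18.924
Gray = 187.884 → round half up → 188
Gray = 188


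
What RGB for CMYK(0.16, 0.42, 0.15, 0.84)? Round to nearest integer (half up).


R = 255 × (1-C) × (1-K) = 255 × 0.84 × 0.16 = 34.272 → 34
G = 255 × (1-M) × (1-K) = 255 × 0.58 × 0.16 = 23.664 → 24
B = 255 × (1-Y) × (1-K) = 255 × 0.85 × 0.16 = 34.68 → 35
= RGB(34, 24, 35)


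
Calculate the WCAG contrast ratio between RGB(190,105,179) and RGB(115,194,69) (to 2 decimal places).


Linearize each sRGB channel c=v/255: c/12.92 if c ≤ 0.04045 else ((c+0.055)/1.055)^2.4
L = 0.2126×R_lin + 0.7152×G_lin + 0.0722×B_lin
Color 1 (190,105,179):
  R=190: 190/255≈0.7451 > 0.04045 → ((0.7451+0.055)/1.055)^2.4 ≈ 0.51492
  G=105: 105/255≈0.4118 > 0.04045 → ((0.4118+0.055)/1.055)^2.4 ≈ 0.14126
  B=179: 179/255≈0.7020 > 0.04045 → ((0.7020+0.055)/1.055)^2.4 ≈ 0.45079
  L1 = 0.2126×0.51492 + 0.7152×0.14126 + 0.0722×0.45079 ≈ 0.24305
Color 2 (115,194,69):
  R=115: 115/255≈0.4510 > 0.04045 → ((0.4510+0.055)/1.055)^2.4 ≈ 0.17144
  G=194: 194/255≈0.7608 > 0.04045 → ((0.7608+0.055)/1.055)^2.4 ≈ 0.53948
  B=69: 69/255≈0.2706 > 0.04045 → ((0.2706+0.055)/1.055)^2.4 ≈ 0.05951
  L2 = 0.2126×0.17144 + 0.7152×0.53948 + 0.0722×0.05951 ≈ 0.42658
Lighter = 0.42658, Darker = 0.24305
Ratio = (L_lighter + 0.05) / (L_darker + 0.05)
Ratio = (0.42658 + 0.05) / (0.24305 + 0.05) = 0.47658 / 0.29305 ≈ 1.6263
Ratio ≈ 1.63:1


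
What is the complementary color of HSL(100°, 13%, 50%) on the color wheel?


Complement = opposite side of color wheel = hue + 180°
H' = (100 + 180) mod 360 = 280°
S and L unchanged.
= HSL(280°, 13%, 50%)


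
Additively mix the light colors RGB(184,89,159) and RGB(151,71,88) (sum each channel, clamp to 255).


Additive: each channel = min(255, C₁+C₂)
R: 184+151 = 335 → 255
G: 89+71 = 160 → 160
B: 159+88 = 247 → 247
= RGB(255, 160, 247)


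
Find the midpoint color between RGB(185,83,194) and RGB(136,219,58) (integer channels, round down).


Midpoint: each channel = ⌊(C₁+C₂)/2⌋
R: ⌊(185+136)/2⌋ = 160
G: ⌊(83+219)/2⌋ = 151
B: ⌊(194+58)/2⌋ = 126
= RGB(160, 151, 126)


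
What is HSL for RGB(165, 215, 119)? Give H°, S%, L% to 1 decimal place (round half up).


Normalize: R'=165/255≈0.6471, G'=215/255≈0.8431, B'=119/255≈0.4667
Max=215/255, Min=119/255, Δ=Max-Min=96/255
L = (Max+Min)/2 = (215+119)/510 = 334/510 = 0.65490… → L = 65.5%
L > 0.5 → S = Δ/(2-Max-Min) = 96/(510-215-119) = 96/176 = 0.54545… → S = 54.5%
(the 1/255 factors cancel in S and H, so raw channel differences can be used)
Max is G' → H = 60 × ((B-R)/Δ + 2) = 60 × ((119-165)/96 + 2)
  -46/96 + 2 = -0.4791… + 2 = 1.5208…
  H = 60 × 1.5208… = 91.25° → H = 91.3°
= HSL(91.3°, 54.5%, 65.5%)


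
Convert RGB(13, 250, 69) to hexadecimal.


R = 13 → 0D (hex)
G = 250 → FA (hex)
B = 69 → 45 (hex)
Hex = #0DFA45


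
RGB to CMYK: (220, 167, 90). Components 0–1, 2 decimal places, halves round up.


R'=220/255≈0.8627, G'=167/255≈0.6549, B'=90/255≈0.3529
K = 1 - max(R',G',B') = 1 - 220/255 = 35/255 = 0.13725… → 0.14
(1-R'-K)/(1-K) simplifies to (max-R)/max with max = 220:
C = (220-220)/220 = 0/220 = 0 → 0.00
M = (220-167)/220 = 53/220 = 0.24090… → 0.24
Y = (220-90)/220 = 130/220 = 0.59090… → 0.59
= CMYK(0.00, 0.24, 0.59, 0.14)


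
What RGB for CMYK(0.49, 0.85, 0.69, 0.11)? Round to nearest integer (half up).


R = 255 × (1-C) × (1-K) = 255 × 0.51 × 0.89 = 115.7445 → 116
G = 255 × (1-M) × (1-K) = 255 × 0.15 × 0.89 = 34.0425 → 34
B = 255 × (1-Y) × (1-K) = 255 × 0.31 × 0.89 = 70.3545 → 70
= RGB(116, 34, 70)


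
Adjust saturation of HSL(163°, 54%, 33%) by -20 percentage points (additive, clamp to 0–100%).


Original S = 54%
Adjustment = -20 percentage points
New S = 54 + (-20) = 34
Clamp to [0, 100] → 34
= HSL(163°, 34%, 33%)


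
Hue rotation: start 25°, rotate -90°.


New hue = (H + rotation) mod 360
New hue = (25 -90) mod 360
= -65 mod 360
= 295°


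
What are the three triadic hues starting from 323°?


Triadic: equally spaced at 120° intervals
H1 = 323°
H2 = (323 + 120) mod 360 = 83°
H3 = (323 + 240) mod 360 = 203°
Triadic = 323°, 83°, 203°


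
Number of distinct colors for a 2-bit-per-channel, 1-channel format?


Total bits = 2 bits/channel × 1 channels = 2 bits
Distinct colors = 2^2
= 4 colors


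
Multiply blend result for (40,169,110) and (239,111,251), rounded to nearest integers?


Multiply: C = A×B/255, rounded to nearest integer
R: 40×239/255 = 9560/255 ≈ 37.490 → 37
G: 169×111/255 = 18759/255 ≈ 73.565 → 74
B: 110×251/255 = 27610/255 ≈ 108.275 → 108
= RGB(37, 74, 108)


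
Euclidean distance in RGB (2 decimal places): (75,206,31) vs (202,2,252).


d = √[(R₁-R₂)² + (G₁-G₂)² + (B₁-B₂)²]
d = √[(75-202)² + (206-2)² + (31-252)²]
d = √[16129 + 41616 + 48841]
d = √106586
d ≈ 326.48


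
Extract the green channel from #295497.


Color: #295497
R = 29 = 41
G = 54 = 84
B = 97 = 151
Green = 84


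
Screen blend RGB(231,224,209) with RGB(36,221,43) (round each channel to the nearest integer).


Screen: C = 255 - (255-A)×(255-B)/255, rounded to nearest integer
R: 255 - (255-231)×(255-36)/255 = 255 - 5256/255 ≈ 255 - 20.612 = 234.388 → 234
G: 255 - (255-224)×(255-221)/255 = 255 - 1054/255 ≈ 255 - 4.133 = 250.867 → 251
B: 255 - (255-209)×(255-43)/255 = 255 - 9752/255 ≈ 255 - 38.243 = 216.757 → 217
= RGB(234, 251, 217)


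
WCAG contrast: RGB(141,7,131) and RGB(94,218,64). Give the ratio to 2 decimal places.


Linearize each sRGB channel c=v/255: c/12.92 if c ≤ 0.04045 else ((c+0.055)/1.055)^2.4
L = 0.2126×R_lin + 0.7152×G_lin + 0.0722×B_lin
Color 1 (141,7,131):
  R=141: 141/255≈0.5529 > 0.04045 → ((0.5529+0.055)/1.055)^2.4 ≈ 0.26636
  G=7: 7/255≈0.0275 ≤ 0.04045 → 0.0275/12.92 ≈ 0.00212
  B=131: 131/255≈0.5137 > 0.04045 → ((0.5137+0.055)/1.055)^2.4 ≈ 0.22697
  L1 = 0.2126×0.26636 + 0.7152×0.00212 + 0.0722×0.22697 ≈ 0.07453
Color 2 (94,218,64):
  R=94: 94/255≈0.3686 > 0.04045 → ((0.3686+0.055)/1.055)^2.4 ≈ 0.11193
  G=218: 218/255≈0.8549 > 0.04045 → ((0.8549+0.055)/1.055)^2.4 ≈ 0.70110
  B=64: 64/255≈0.2510 > 0.04045 → ((0.2510+0.055)/1.055)^2.4 ≈ 0.05127
  L2 = 0.2126×0.11193 + 0.7152×0.70110 + 0.0722×0.05127 ≈ 0.52893
Lighter = 0.52893, Darker = 0.07453
Ratio = (L_lighter + 0.05) / (L_darker + 0.05)
Ratio = (0.52893 + 0.05) / (0.07453 + 0.05) = 0.57893 / 0.12453 ≈ 4.6488
Ratio ≈ 4.65:1


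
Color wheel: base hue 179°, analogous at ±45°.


Base hue: 179°
Left analog: (179 - 45) mod 360 = 134°
Right analog: (179 + 45) mod 360 = 224°
Analogous hues = 134° and 224°


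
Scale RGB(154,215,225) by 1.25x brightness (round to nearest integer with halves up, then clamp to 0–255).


Multiply each channel by 1.25, round half up, clamp to [0, 255]
R: 154×1.25 = 192.5 → round → 193
G: 215×1.25 = 268.75 → round → 269 → clamp → 255
B: 225×1.25 = 281.25 → round → 281 → clamp → 255
= RGB(193, 255, 255)


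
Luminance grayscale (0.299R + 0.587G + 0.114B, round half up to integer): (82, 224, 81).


Gray = 0.299×R + 0.587×G + 0.114×B
Gray = 0.299×82 + 0.587×224 + 0.114×81
Gray = 24.518 + 131.488 + 9.234
Gray = 165.240 → round half up → 165
Gray = 165


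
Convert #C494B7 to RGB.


C4 → 196 (R)
94 → 148 (G)
B7 → 183 (B)
= RGB(196, 148, 183)


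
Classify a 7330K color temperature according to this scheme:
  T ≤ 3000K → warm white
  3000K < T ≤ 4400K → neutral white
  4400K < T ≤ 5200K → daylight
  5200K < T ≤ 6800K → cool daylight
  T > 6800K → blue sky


Temperature: 7330K
7330K > 6800K → blue sky
Classification: blue sky


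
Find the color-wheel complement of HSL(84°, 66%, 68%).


Complement = opposite side of color wheel = hue + 180°
H' = (84 + 180) mod 360 = 264°
S and L unchanged.
= HSL(264°, 66%, 68%)


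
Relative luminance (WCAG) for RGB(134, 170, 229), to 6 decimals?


Linearize each channel (sRGB transfer function): c = v/255; c_lin = c/12.92 if c ≤ 0.04045, else ((c+0.055)/1.055)^2.4
  R: 134/255 ≈ 0.525490 > 0.04045 → ((0.525490+0.055)/1.055)^2.4 ≈ 0.238398
  G: 170/255 ≈ 0.666667 > 0.04045 → ((0.666667+0.055)/1.055)^2.4 ≈ 0.401978
  B: 229/255 ≈ 0.898039 > 0.04045 → ((0.898039+0.055)/1.055)^2.4 ≈ 0.783538
R_lin = 0.238398, G_lin = 0.401978, B_lin = 0.783538
L = 0.2126×R + 0.7152×G + 0.0722×B
L = 0.2126×0.238398 + 0.7152×0.401978 + 0.0722×0.783538
L ≈ 0.394749


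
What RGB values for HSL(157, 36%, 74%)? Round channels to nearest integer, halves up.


H=157°, S=0.36, L=0.74
C = (1-|2L-1|)×S = (1-|0.48|)×0.36 = 0.1872
H' = H/60 = 157/60 ≈ 2.6167; X = C×(1-|H' mod 2 - 1|) = 0.11544
m = L - C/2 = 0.74 - 0.0936 = 0.6464
Sector ⌊H'⌋ = 2 → (R',G',B') = (0.0, 0.1872, 0.11544)
RGB = ((R'+m)×255, (G'+m)×255, (B'+m)×255) = (164.832, 212.568, 194.2692)
Round half up → RGB(165, 213, 194)


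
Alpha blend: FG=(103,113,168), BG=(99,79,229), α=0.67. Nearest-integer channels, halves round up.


C = α×F + (1-α)×B, with 1-α = 0.33
R: 0.67×103 + 0.33×99 = 69.01 + 32.67 = 101.68 → 102
G: 0.67×113 + 0.33×79 = 75.71 + 26.07 = 101.78 → 102
B: 0.67×168 + 0.33×229 = 112.56 + 75.57 = 188.13 → 188
= RGB(102, 102, 188)


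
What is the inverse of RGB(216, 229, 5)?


Invert: (255-R, 255-G, 255-B)
R: 255-216 = 39
G: 255-229 = 26
B: 255-5 = 250
= RGB(39, 26, 250)


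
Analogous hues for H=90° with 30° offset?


Base hue: 90°
Left analog: (90 - 30) mod 360 = 60°
Right analog: (90 + 30) mod 360 = 120°
Analogous hues = 60° and 120°


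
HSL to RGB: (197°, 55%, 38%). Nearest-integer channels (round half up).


H=197°, S=0.55, L=0.38
C = (1-|2L-1|)×S = (1-|-0.24|)×0.55 = 0.418
H' = H/60 = 197/60 ≈ 3.2833; X = C×(1-|H' mod 2 - 1|) ≈ 0.2996
m = L - C/2 = 0.38 - 0.209 = 0.171
Sector ⌊H'⌋ = 3 → (R',G',B') = (0.0, ≈0.2996, 0.418)
RGB = ((R'+m)×255, (G'+m)×255, (B'+m)×255) = (43.605, 119.9945, 150.195)
Round half up → RGB(44, 120, 150)


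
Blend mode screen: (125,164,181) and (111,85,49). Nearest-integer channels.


Screen: C = 255 - (255-A)×(255-B)/255, rounded to nearest integer
R: 255 - (255-125)×(255-111)/255 = 255 - 18720/255 ≈ 255 - 73.412 = 181.588 → 182
G: 255 - (255-164)×(255-85)/255 = 255 - 15470/255 ≈ 255 - 60.667 = 194.333 → 194
B: 255 - (255-181)×(255-49)/255 = 255 - 15244/255 ≈ 255 - 59.780 = 195.220 → 195
= RGB(182, 194, 195)


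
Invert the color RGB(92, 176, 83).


Invert: (255-R, 255-G, 255-B)
R: 255-92 = 163
G: 255-176 = 79
B: 255-83 = 172
= RGB(163, 79, 172)


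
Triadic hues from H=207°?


Triadic: equally spaced at 120° intervals
H1 = 207°
H2 = (207 + 120) mod 360 = 327°
H3 = (207 + 240) mod 360 = 87°
Triadic = 207°, 327°, 87°


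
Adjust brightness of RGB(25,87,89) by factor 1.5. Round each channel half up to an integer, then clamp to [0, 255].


Multiply each channel by 1.5, round half up, clamp to [0, 255]
R: 25×1.5 = 37.5 → round → 38
G: 87×1.5 = 130.5 → round → 131
B: 89×1.5 = 133.5 → round → 134
= RGB(38, 131, 134)


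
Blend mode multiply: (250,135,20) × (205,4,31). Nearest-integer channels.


Multiply: C = A×B/255, rounded to nearest integer
R: 250×205/255 = 51250/255 ≈ 200.980 → 201
G: 135×4/255 = 540/255 ≈ 2.118 → 2
B: 20×31/255 = 620/255 ≈ 2.431 → 2
= RGB(201, 2, 2)


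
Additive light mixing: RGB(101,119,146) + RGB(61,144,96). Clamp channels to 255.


Additive: each channel = min(255, C₁+C₂)
R: 101+61 = 162 → 162
G: 119+144 = 263 → 255
B: 146+96 = 242 → 242
= RGB(162, 255, 242)


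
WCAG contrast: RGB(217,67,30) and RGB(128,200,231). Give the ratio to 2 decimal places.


Linearize each sRGB channel c=v/255: c/12.92 if c ≤ 0.04045 else ((c+0.055)/1.055)^2.4
L = 0.2126×R_lin + 0.7152×G_lin + 0.0722×B_lin
Color 1 (217,67,30):
  R=217: 217/255≈0.8510 > 0.04045 → ((0.8510+0.055)/1.055)^2.4 ≈ 0.69387
  G=67: 67/255≈0.2627 > 0.04045 → ((0.2627+0.055)/1.055)^2.4 ≈ 0.05613
  B=30: 30/255≈0.1176 > 0.04045 → ((0.1176+0.055)/1.055)^2.4 ≈ 0.01298
  L1 = 0.2126×0.69387 + 0.7152×0.05613 + 0.0722×0.01298 ≈ 0.18860
Color 2 (128,200,231):
  R=128: 128/255≈0.5020 > 0.04045 → ((0.5020+0.055)/1.055)^2.4 ≈ 0.21586
  G=200: 200/255≈0.7843 > 0.04045 → ((0.7843+0.055)/1.055)^2.4 ≈ 0.57758
  B=231: 231/255≈0.9059 > 0.04045 → ((0.9059+0.055)/1.055)^2.4 ≈ 0.79910
  L2 = 0.2126×0.21586 + 0.7152×0.57758 + 0.0722×0.79910 ≈ 0.51667
Lighter = 0.51667, Darker = 0.18860
Ratio = (L_lighter + 0.05) / (L_darker + 0.05)
Ratio = (0.51667 + 0.05) / (0.18860 + 0.05) = 0.56667 / 0.23860 ≈ 2.3750
Ratio ≈ 2.38:1


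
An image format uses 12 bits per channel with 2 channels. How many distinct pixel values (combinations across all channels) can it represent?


Total bits = 12 bits/channel × 2 channels = 24 bits
Distinct pixel values = 2^24
= 16,777,216 pixel values


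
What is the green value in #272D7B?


Color: #272D7B
R = 27 = 39
G = 2D = 45
B = 7B = 123
Green = 45


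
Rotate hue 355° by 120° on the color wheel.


New hue = (H + rotation) mod 360
New hue = (355 + 120) mod 360
= 475 mod 360
= 115°


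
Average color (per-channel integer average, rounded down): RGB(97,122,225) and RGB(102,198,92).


Midpoint: each channel = ⌊(C₁+C₂)/2⌋
R: ⌊(97+102)/2⌋ = 99
G: ⌊(122+198)/2⌋ = 160
B: ⌊(225+92)/2⌋ = 158
= RGB(99, 160, 158)


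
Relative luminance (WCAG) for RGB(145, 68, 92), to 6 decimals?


Linearize each channel (sRGB transfer function): c = v/255; c_lin = c/12.92 if c ≤ 0.04045, else ((c+0.055)/1.055)^2.4
  R: 145/255 ≈ 0.568627 > 0.04045 → ((0.568627+0.055)/1.055)^2.4 ≈ 0.283149
  G: 68/255 ≈ 0.266667 > 0.04045 → ((0.266667+0.055)/1.055)^2.4 ≈ 0.057805
  B: 92/255 ≈ 0.360784 > 0.04045 → ((0.360784+0.055)/1.055)^2.4 ≈ 0.107023
R_lin = 0.283149, G_lin = 0.057805, B_lin = 0.107023
L = 0.2126×R + 0.7152×G + 0.0722×B
L = 0.2126×0.283149 + 0.7152×0.057805 + 0.0722×0.107023
L ≈ 0.109267


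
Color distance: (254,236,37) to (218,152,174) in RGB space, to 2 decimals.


d = √[(R₁-R₂)² + (G₁-G₂)² + (B₁-B₂)²]
d = √[(254-218)² + (236-152)² + (37-174)²]
d = √[1296 + 7056 + 18769]
d = √27121
d ≈ 164.68


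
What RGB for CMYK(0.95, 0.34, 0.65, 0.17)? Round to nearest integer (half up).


R = 255 × (1-C) × (1-K) = 255 × 0.05 × 0.83 = 10.5825 → 11
G = 255 × (1-M) × (1-K) = 255 × 0.66 × 0.83 = 139.689 → 140
B = 255 × (1-Y) × (1-K) = 255 × 0.35 × 0.83 = 74.0775 → 74
= RGB(11, 140, 74)


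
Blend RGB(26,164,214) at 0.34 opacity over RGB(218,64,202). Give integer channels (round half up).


C = α×F + (1-α)×B, with 1-α = 0.66
R: 0.34×26 + 0.66×218 = 8.84 + 143.88 = 152.72 → 153
G: 0.34×164 + 0.66×64 = 55.76 + 42.24 = 98.00 → 98
B: 0.34×214 + 0.66×202 = 72.76 + 133.32 = 206.08 → 206
= RGB(153, 98, 206)


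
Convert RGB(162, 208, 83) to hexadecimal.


R = 162 → A2 (hex)
G = 208 → D0 (hex)
B = 83 → 53 (hex)
Hex = #A2D053


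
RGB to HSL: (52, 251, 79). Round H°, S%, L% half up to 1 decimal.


Normalize: R'=52/255≈0.2039, G'=251/255≈0.9843, B'=79/255≈0.3098
Max=251/255, Min=52/255, Δ=Max-Min=199/255
L = (Max+Min)/2 = (251+52)/510 = 303/510 = 0.59411… → L = 59.4%
L > 0.5 → S = Δ/(2-Max-Min) = 199/(510-251-52) = 199/207 = 0.96135… → S = 96.1%
(the 1/255 factors cancel in S and H, so raw channel differences can be used)
Max is G' → H = 60 × ((B-R)/Δ + 2) = 60 × ((79-52)/199 + 2)
  27/199 + 2 = 0.1356… + 2 = 2.1356…
  H = 60 × 2.1356… = 128.140…° → H = 128.1°
= HSL(128.1°, 96.1%, 59.4%)


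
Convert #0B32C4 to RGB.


0B → 11 (R)
32 → 50 (G)
C4 → 196 (B)
= RGB(11, 50, 196)


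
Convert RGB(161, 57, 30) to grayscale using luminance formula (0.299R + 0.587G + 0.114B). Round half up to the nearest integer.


Gray = 0.299×R + 0.587×G + 0.114×B
Gray = 0.299×161 + 0.587×57 + 0.114×30
Gray = 48.139 + 33.459 + 3.420
Gray = 85.018 → round half up → 85
Gray = 85


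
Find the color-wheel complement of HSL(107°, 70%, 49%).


Complement = opposite side of color wheel = hue + 180°
H' = (107 + 180) mod 360 = 287°
S and L unchanged.
= HSL(287°, 70%, 49%)


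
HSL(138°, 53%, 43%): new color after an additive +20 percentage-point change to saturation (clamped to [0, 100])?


Original S = 53%
Adjustment = +20 percentage points
New S = 53 + (20) = 73
Clamp to [0, 100] → 73
= HSL(138°, 73%, 43%)


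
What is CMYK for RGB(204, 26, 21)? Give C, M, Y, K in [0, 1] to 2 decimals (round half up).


R'=204/255≈0.8000, G'=26/255≈0.1020, B'=21/255≈0.0824
K = 1 - max(R',G',B') = 1 - 204/255 = 51/255 = 0.2 → 0.20
(1-R'-K)/(1-K) simplifies to (max-R)/max with max = 204:
C = (204-204)/204 = 0/204 = 0 → 0.00
M = (204-26)/204 = 178/204 = 0.87254… → 0.87
Y = (204-21)/204 = 183/204 = 0.89705… → 0.90
= CMYK(0.00, 0.87, 0.90, 0.20)


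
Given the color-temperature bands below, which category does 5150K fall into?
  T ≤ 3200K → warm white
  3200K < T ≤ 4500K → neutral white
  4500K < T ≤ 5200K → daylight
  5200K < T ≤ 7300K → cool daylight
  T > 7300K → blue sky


Temperature: 5150K
4500K < 5150K ≤ 5200K → daylight
Classification: daylight


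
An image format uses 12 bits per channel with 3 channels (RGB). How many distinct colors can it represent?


Total bits = 12 bits/channel × 3 channels = 36 bits
Distinct colors = 2^36
= 68,719,476,736 colors


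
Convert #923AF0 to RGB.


92 → 146 (R)
3A → 58 (G)
F0 → 240 (B)
= RGB(146, 58, 240)


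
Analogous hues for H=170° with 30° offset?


Base hue: 170°
Left analog: (170 - 30) mod 360 = 140°
Right analog: (170 + 30) mod 360 = 200°
Analogous hues = 140° and 200°


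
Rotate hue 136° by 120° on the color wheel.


New hue = (H + rotation) mod 360
New hue = (136 + 120) mod 360
= 256 mod 360
= 256°


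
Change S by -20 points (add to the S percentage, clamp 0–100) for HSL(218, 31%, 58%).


Original S = 31%
Adjustment = -20 percentage points
New S = 31 + (-20) = 11
Clamp to [0, 100] → 11
= HSL(218°, 11%, 58%)


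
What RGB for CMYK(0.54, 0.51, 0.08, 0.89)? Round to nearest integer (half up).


R = 255 × (1-C) × (1-K) = 255 × 0.46 × 0.11 = 12.903 → 13
G = 255 × (1-M) × (1-K) = 255 × 0.49 × 0.11 = 13.7445 → 14
B = 255 × (1-Y) × (1-K) = 255 × 0.92 × 0.11 = 25.806 → 26
= RGB(13, 14, 26)


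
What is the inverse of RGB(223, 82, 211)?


Invert: (255-R, 255-G, 255-B)
R: 255-223 = 32
G: 255-82 = 173
B: 255-211 = 44
= RGB(32, 173, 44)


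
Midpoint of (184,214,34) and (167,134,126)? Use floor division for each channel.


Midpoint: each channel = ⌊(C₁+C₂)/2⌋
R: ⌊(184+167)/2⌋ = 175
G: ⌊(214+134)/2⌋ = 174
B: ⌊(34+126)/2⌋ = 80
= RGB(175, 174, 80)


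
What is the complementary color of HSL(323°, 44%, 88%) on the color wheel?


Complement = opposite side of color wheel = hue + 180°
H' = (323 + 180) mod 360 = 143°
S and L unchanged.
= HSL(143°, 44%, 88%)


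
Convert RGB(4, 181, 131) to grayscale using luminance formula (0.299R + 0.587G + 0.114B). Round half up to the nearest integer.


Gray = 0.299×R + 0.587×G + 0.114×B
Gray = 0.299×4 + 0.587×181 + 0.114×131
Gray = 1.196 + 106.247 + 14.934
Gray = 122.377 → round half up → 122
Gray = 122


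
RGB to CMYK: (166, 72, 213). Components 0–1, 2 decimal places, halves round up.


R'=166/255≈0.6510, G'=72/255≈0.2824, B'=213/255≈0.8353
K = 1 - max(R',G',B') = 1 - 213/255 = 42/255 = 0.16470… → 0.16
(1-R'-K)/(1-K) simplifies to (max-R)/max with max = 213:
C = (213-166)/213 = 47/213 = 0.22065… → 0.22
M = (213-72)/213 = 141/213 = 0.66197… → 0.66
Y = (213-213)/213 = 0/213 = 0 → 0.00
= CMYK(0.22, 0.66, 0.00, 0.16)


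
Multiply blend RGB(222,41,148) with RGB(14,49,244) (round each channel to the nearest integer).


Multiply: C = A×B/255, rounded to nearest integer
R: 222×14/255 = 3108/255 ≈ 12.188 → 12
G: 41×49/255 = 2009/255 ≈ 7.878 → 8
B: 148×244/255 = 36112/255 ≈ 141.616 → 142
= RGB(12, 8, 142)


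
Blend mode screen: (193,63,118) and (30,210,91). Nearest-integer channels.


Screen: C = 255 - (255-A)×(255-B)/255, rounded to nearest integer
R: 255 - (255-193)×(255-30)/255 = 255 - 13950/255 ≈ 255 - 54.706 = 200.294 → 200
G: 255 - (255-63)×(255-210)/255 = 255 - 8640/255 ≈ 255 - 33.882 = 221.118 → 221
B: 255 - (255-118)×(255-91)/255 = 255 - 22468/255 ≈ 255 - 88.110 = 166.890 → 167
= RGB(200, 221, 167)


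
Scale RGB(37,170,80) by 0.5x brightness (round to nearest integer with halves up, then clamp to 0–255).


Multiply each channel by 0.5, round half up, clamp to [0, 255]
R: 37×0.5 = 18.5 → round → 19
G: 170×0.5 = 85
B: 80×0.5 = 40
= RGB(19, 85, 40)


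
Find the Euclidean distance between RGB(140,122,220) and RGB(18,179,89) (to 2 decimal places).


d = √[(R₁-R₂)² + (G₁-G₂)² + (B₁-B₂)²]
d = √[(140-18)² + (122-179)² + (220-89)²]
d = √[14884 + 3249 + 17161]
d = √35294
d ≈ 187.87


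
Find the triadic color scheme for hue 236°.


Triadic: equally spaced at 120° intervals
H1 = 236°
H2 = (236 + 120) mod 360 = 356°
H3 = (236 + 240) mod 360 = 116°
Triadic = 236°, 356°, 116°


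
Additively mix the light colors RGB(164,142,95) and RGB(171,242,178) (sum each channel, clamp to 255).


Additive: each channel = min(255, C₁+C₂)
R: 164+171 = 335 → 255
G: 142+242 = 384 → 255
B: 95+178 = 273 → 255
= RGB(255, 255, 255)


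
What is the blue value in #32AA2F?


Color: #32AA2F
R = 32 = 50
G = AA = 170
B = 2F = 47
Blue = 47


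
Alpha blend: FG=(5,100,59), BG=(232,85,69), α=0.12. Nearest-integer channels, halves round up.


C = α×F + (1-α)×B, with 1-α = 0.88
R: 0.12×5 + 0.88×232 = 0.60 + 204.16 = 204.76 → 205
G: 0.12×100 + 0.88×85 = 12.00 + 74.80 = 86.80 → 87
B: 0.12×59 + 0.88×69 = 7.08 + 60.72 = 67.80 → 68
= RGB(205, 87, 68)


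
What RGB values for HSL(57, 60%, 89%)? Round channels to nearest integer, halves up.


H=57°, S=0.60, L=0.89
C = (1-|2L-1|)×S = (1-|0.78|)×0.60 = 0.132
H' = H/60 = 57/60 ≈ 0.9500; X = C×(1-|H' mod 2 - 1|) = 0.1254
m = L - C/2 = 0.89 - 0.066 = 0.824
Sector ⌊H'⌋ = 0 → (R',G',B') = (0.132, 0.1254, 0.0)
RGB = ((R'+m)×255, (G'+m)×255, (B'+m)×255) = (243.78, 242.097, 210.12)
Round half up → RGB(244, 242, 210)


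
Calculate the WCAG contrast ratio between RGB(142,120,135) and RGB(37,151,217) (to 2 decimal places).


Linearize each sRGB channel c=v/255: c/12.92 if c ≤ 0.04045 else ((c+0.055)/1.055)^2.4
L = 0.2126×R_lin + 0.7152×G_lin + 0.0722×B_lin
Color 1 (142,120,135):
  R=142: 142/255≈0.5569 > 0.04045 → ((0.5569+0.055)/1.055)^2.4 ≈ 0.27050
  G=120: 120/255≈0.4706 > 0.04045 → ((0.4706+0.055)/1.055)^2.4 ≈ 0.18782
  B=135: 135/255≈0.5294 > 0.04045 → ((0.5294+0.055)/1.055)^2.4 ≈ 0.24228
  L1 = 0.2126×0.27050 + 0.7152×0.18782 + 0.0722×0.24228 ≈ 0.20933
Color 2 (37,151,217):
  R=37: 37/255≈0.1451 > 0.04045 → ((0.1451+0.055)/1.055)^2.4 ≈ 0.01850
  G=151: 151/255≈0.5922 > 0.04045 → ((0.5922+0.055)/1.055)^2.4 ≈ 0.30947
  B=217: 217/255≈0.8510 > 0.04045 → ((0.8510+0.055)/1.055)^2.4 ≈ 0.69387
  L2 = 0.2126×0.01850 + 0.7152×0.30947 + 0.0722×0.69387 ≈ 0.27536
Lighter = 0.27536, Darker = 0.20933
Ratio = (L_lighter + 0.05) / (L_darker + 0.05)
Ratio = (0.27536 + 0.05) / (0.20933 + 0.05) = 0.32536 / 0.25933 ≈ 1.2546
Ratio ≈ 1.25:1


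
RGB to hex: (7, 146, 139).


R = 7 → 07 (hex)
G = 146 → 92 (hex)
B = 139 → 8B (hex)
Hex = #07928B


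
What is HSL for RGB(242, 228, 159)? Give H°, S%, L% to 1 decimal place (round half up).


Normalize: R'=242/255≈0.9490, G'=228/255≈0.8941, B'=159/255≈0.6235
Max=242/255, Min=159/255, Δ=Max-Min=83/255
L = (Max+Min)/2 = (242+159)/510 = 401/510 = 0.78627… → L = 78.6%
L > 0.5 → S = Δ/(2-Max-Min) = 83/(510-242-159) = 83/109 = 0.76146… → S = 76.1%
(the 1/255 factors cancel in S and H, so raw channel differences can be used)
Max is R' → H = 60 × (((G-B)/Δ) mod 6) = 60 × (((228-159)/83) mod 6)
  69/83 = 0.8313…
  H = 60 × 0.8313… = 49.879…° → H = 49.9°
= HSL(49.9°, 76.1%, 78.6%)


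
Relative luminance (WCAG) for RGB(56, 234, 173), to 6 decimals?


Linearize each channel (sRGB transfer function): c = v/255; c_lin = c/12.92 if c ≤ 0.04045, else ((c+0.055)/1.055)^2.4
  R: 56/255 ≈ 0.219608 > 0.04045 → ((0.219608+0.055)/1.055)^2.4 ≈ 0.039546
  G: 234/255 ≈ 0.917647 > 0.04045 → ((0.917647+0.055)/1.055)^2.4 ≈ 0.822786
  B: 173/255 ≈ 0.678431 > 0.04045 → ((0.678431+0.055)/1.055)^2.4 ≈ 0.417885
R_lin = 0.039546, G_lin = 0.822786, B_lin = 0.417885
L = 0.2126×R + 0.7152×G + 0.0722×B
L = 0.2126×0.039546 + 0.7152×0.822786 + 0.0722×0.417885
L ≈ 0.627035


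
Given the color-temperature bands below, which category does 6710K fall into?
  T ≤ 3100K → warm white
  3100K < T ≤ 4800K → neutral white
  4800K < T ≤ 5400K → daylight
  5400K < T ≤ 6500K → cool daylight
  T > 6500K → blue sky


Temperature: 6710K
6710K > 6500K → blue sky
Classification: blue sky


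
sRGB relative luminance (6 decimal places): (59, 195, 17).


Linearize each channel (sRGB transfer function): c = v/255; c_lin = c/12.92 if c ≤ 0.04045, else ((c+0.055)/1.055)^2.4
  R: 59/255 ≈ 0.231373 > 0.04045 → ((0.231373+0.055)/1.055)^2.4 ≈ 0.043735
  G: 195/255 ≈ 0.764706 > 0.04045 → ((0.764706+0.055)/1.055)^2.4 ≈ 0.545724
  B: 17/255 ≈ 0.066667 > 0.04045 → ((0.066667+0.055)/1.055)^2.4 ≈ 0.005605
R_lin = 0.043735, G_lin = 0.545724, B_lin = 0.005605
L = 0.2126×R + 0.7152×G + 0.0722×B
L = 0.2126×0.043735 + 0.7152×0.545724 + 0.0722×0.005605
L ≈ 0.400005


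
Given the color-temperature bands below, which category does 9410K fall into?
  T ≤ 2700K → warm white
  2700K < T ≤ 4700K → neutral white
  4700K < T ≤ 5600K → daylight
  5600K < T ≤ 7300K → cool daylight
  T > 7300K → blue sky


Temperature: 9410K
9410K > 7300K → blue sky
Classification: blue sky


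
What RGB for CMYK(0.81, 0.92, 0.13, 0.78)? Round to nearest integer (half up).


R = 255 × (1-C) × (1-K) = 255 × 0.19 × 0.22 = 10.659 → 11
G = 255 × (1-M) × (1-K) = 255 × 0.08 × 0.22 = 4.488 → 4
B = 255 × (1-Y) × (1-K) = 255 × 0.87 × 0.22 = 48.807 → 49
= RGB(11, 4, 49)


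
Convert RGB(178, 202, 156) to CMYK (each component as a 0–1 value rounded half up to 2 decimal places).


R'=178/255≈0.6980, G'=202/255≈0.7922, B'=156/255≈0.6118
K = 1 - max(R',G',B') = 1 - 202/255 = 53/255 = 0.20784… → 0.21
(1-R'-K)/(1-K) simplifies to (max-R)/max with max = 202:
C = (202-178)/202 = 24/202 = 0.11881… → 0.12
M = (202-202)/202 = 0/202 = 0 → 0.00
Y = (202-156)/202 = 46/202 = 0.22772… → 0.23
= CMYK(0.12, 0.00, 0.23, 0.21)


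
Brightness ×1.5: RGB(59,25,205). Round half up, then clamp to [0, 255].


Multiply each channel by 1.5, round half up, clamp to [0, 255]
R: 59×1.5 = 88.5 → round → 89
G: 25×1.5 = 37.5 → round → 38
B: 205×1.5 = 307.5 → round → 308 → clamp → 255
= RGB(89, 38, 255)


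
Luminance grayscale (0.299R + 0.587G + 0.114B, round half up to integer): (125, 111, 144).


Gray = 0.299×R + 0.587×G + 0.114×B
Gray = 0.299×125 + 0.587×111 + 0.114×144
Gray = 37.375 + 65.157 + 16.416
Gray = 118.948 → round half up → 119
Gray = 119


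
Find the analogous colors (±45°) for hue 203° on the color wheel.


Base hue: 203°
Left analog: (203 - 45) mod 360 = 158°
Right analog: (203 + 45) mod 360 = 248°
Analogous hues = 158° and 248°


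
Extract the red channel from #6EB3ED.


Color: #6EB3ED
R = 6E = 110
G = B3 = 179
B = ED = 237
Red = 110


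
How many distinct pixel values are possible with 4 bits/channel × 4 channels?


Total bits = 4 bits/channel × 4 channels = 16 bits
Distinct pixel values = 2^16
= 65,536 pixel values


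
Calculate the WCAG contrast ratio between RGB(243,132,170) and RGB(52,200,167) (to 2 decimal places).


Linearize each sRGB channel c=v/255: c/12.92 if c ≤ 0.04045 else ((c+0.055)/1.055)^2.4
L = 0.2126×R_lin + 0.7152×G_lin + 0.0722×B_lin
Color 1 (243,132,170):
  R=243: 243/255≈0.9529 > 0.04045 → ((0.9529+0.055)/1.055)^2.4 ≈ 0.89627
  G=132: 132/255≈0.5176 > 0.04045 → ((0.5176+0.055)/1.055)^2.4 ≈ 0.23074
  B=170: 170/255≈0.6667 > 0.04045 → ((0.6667+0.055)/1.055)^2.4 ≈ 0.40198
  L1 = 0.2126×0.89627 + 0.7152×0.23074 + 0.0722×0.40198 ≈ 0.38459
Color 2 (52,200,167):
  R=52: 52/255≈0.2039 > 0.04045 → ((0.2039+0.055)/1.055)^2.4 ≈ 0.03434
  G=200: 200/255≈0.7843 > 0.04045 → ((0.7843+0.055)/1.055)^2.4 ≈ 0.57758
  B=167: 167/255≈0.6549 > 0.04045 → ((0.6549+0.055)/1.055)^2.4 ≈ 0.38643
  L2 = 0.2126×0.03434 + 0.7152×0.57758 + 0.0722×0.38643 ≈ 0.44829
Lighter = 0.44829, Darker = 0.38459
Ratio = (L_lighter + 0.05) / (L_darker + 0.05)
Ratio = (0.44829 + 0.05) / (0.38459 + 0.05) = 0.49829 / 0.43459 ≈ 1.1466
Ratio ≈ 1.15:1


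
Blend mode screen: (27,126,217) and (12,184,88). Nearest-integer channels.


Screen: C = 255 - (255-A)×(255-B)/255, rounded to nearest integer
R: 255 - (255-27)×(255-12)/255 = 255 - 55404/255 ≈ 255 - 217.271 = 37.729 → 38
G: 255 - (255-126)×(255-184)/255 = 255 - 9159/255 ≈ 255 - 35.918 = 219.082 → 219
B: 255 - (255-217)×(255-88)/255 = 255 - 6346/255 ≈ 255 - 24.886 = 230.114 → 230
= RGB(38, 219, 230)


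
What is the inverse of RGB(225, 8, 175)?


Invert: (255-R, 255-G, 255-B)
R: 255-225 = 30
G: 255-8 = 247
B: 255-175 = 80
= RGB(30, 247, 80)


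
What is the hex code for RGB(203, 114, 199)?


R = 203 → CB (hex)
G = 114 → 72 (hex)
B = 199 → C7 (hex)
Hex = #CB72C7


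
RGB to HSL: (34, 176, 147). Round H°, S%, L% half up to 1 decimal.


Normalize: R'=34/255≈0.1333, G'=176/255≈0.6902, B'=147/255≈0.5765
Max=176/255, Min=34/255, Δ=Max-Min=142/255
L = (Max+Min)/2 = (176+34)/510 = 210/510 = 0.41176… → L = 41.2%
L ≤ 0.5 → S = Δ/(Max+Min) = 142/(176+34) = 142/210 = 0.67619… → S = 67.6%
(the 1/255 factors cancel in S and H, so raw channel differences can be used)
Max is G' → H = 60 × ((B-R)/Δ + 2) = 60 × ((147-34)/142 + 2)
  113/142 + 2 = 0.7957… + 2 = 2.7957…
  H = 60 × 2.7957… = 167.746…° → H = 167.7°
= HSL(167.7°, 67.6%, 41.2%)


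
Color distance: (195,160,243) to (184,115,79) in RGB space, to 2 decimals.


d = √[(R₁-R₂)² + (G₁-G₂)² + (B₁-B₂)²]
d = √[(195-184)² + (160-115)² + (243-79)²]
d = √[121 + 2025 + 26896]
d = √29042
d ≈ 170.42


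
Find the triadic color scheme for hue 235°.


Triadic: equally spaced at 120° intervals
H1 = 235°
H2 = (235 + 120) mod 360 = 355°
H3 = (235 + 240) mod 360 = 115°
Triadic = 235°, 355°, 115°


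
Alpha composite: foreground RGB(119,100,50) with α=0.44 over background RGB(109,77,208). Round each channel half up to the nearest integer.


C = α×F + (1-α)×B, with 1-α = 0.56
R: 0.44×119 + 0.56×109 = 52.36 + 61.04 = 113.40 → 113
G: 0.44×100 + 0.56×77 = 44.00 + 43.12 = 87.12 → 87
B: 0.44×50 + 0.56×208 = 22.00 + 116.48 = 138.48 → 138
= RGB(113, 87, 138)


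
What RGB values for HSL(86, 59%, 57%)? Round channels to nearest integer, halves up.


H=86°, S=0.59, L=0.57
C = (1-|2L-1|)×S = (1-|0.14|)×0.59 = 0.5074
H' = H/60 = 86/60 ≈ 1.4333; X = C×(1-|H' mod 2 - 1|) ≈ 0.2875
m = L - C/2 = 0.57 - 0.2537 = 0.3163
Sector ⌊H'⌋ = 1 → (R',G',B') = (≈0.2875, 0.5074, 0.0)
RGB = ((R'+m)×255, (G'+m)×255, (B'+m)×255) = (153.9758, 210.0435, 80.6565)
Round half up → RGB(154, 210, 81)


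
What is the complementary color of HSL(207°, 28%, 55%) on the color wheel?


Complement = opposite side of color wheel = hue + 180°
H' = (207 + 180) mod 360 = 27°
S and L unchanged.
= HSL(27°, 28%, 55%)


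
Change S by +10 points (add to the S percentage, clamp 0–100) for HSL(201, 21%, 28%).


Original S = 21%
Adjustment = +10 percentage points
New S = 21 + (10) = 31
Clamp to [0, 100] → 31
= HSL(201°, 31%, 28%)


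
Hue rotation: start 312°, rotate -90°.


New hue = (H + rotation) mod 360
New hue = (312 -90) mod 360
= 222 mod 360
= 222°


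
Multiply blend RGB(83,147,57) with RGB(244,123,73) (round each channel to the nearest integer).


Multiply: C = A×B/255, rounded to nearest integer
R: 83×244/255 = 20252/255 ≈ 79.420 → 79
G: 147×123/255 = 18081/255 ≈ 70.906 → 71
B: 57×73/255 = 4161/255 ≈ 16.318 → 16
= RGB(79, 71, 16)


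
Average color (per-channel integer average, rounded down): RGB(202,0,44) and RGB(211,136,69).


Midpoint: each channel = ⌊(C₁+C₂)/2⌋
R: ⌊(202+211)/2⌋ = 206
G: ⌊(0+136)/2⌋ = 68
B: ⌊(44+69)/2⌋ = 56
= RGB(206, 68, 56)


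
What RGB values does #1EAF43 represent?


1E → 30 (R)
AF → 175 (G)
43 → 67 (B)
= RGB(30, 175, 67)


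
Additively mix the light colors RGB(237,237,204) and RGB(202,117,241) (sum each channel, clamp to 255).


Additive: each channel = min(255, C₁+C₂)
R: 237+202 = 439 → 255
G: 237+117 = 354 → 255
B: 204+241 = 445 → 255
= RGB(255, 255, 255)


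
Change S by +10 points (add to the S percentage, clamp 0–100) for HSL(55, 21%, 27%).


Original S = 21%
Adjustment = +10 percentage points
New S = 21 + (10) = 31
Clamp to [0, 100] → 31
= HSL(55°, 31%, 27%)


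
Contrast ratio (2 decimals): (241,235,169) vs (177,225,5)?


Linearize each sRGB channel c=v/255: c/12.92 if c ≤ 0.04045 else ((c+0.055)/1.055)^2.4
L = 0.2126×R_lin + 0.7152×G_lin + 0.0722×B_lin
Color 1 (241,235,169):
  R=241: 241/255≈0.9451 > 0.04045 → ((0.9451+0.055)/1.055)^2.4 ≈ 0.87962
  G=235: 235/255≈0.9216 > 0.04045 → ((0.9216+0.055)/1.055)^2.4 ≈ 0.83077
  B=169: 169/255≈0.6627 > 0.04045 → ((0.6627+0.055)/1.055)^2.4 ≈ 0.39676
  L1 = 0.2126×0.87962 + 0.7152×0.83077 + 0.0722×0.39676 ≈ 0.80982
Color 2 (177,225,5):
  R=177: 177/255≈0.6941 > 0.04045 → ((0.6941+0.055)/1.055)^2.4 ≈ 0.43966
  G=225: 225/255≈0.8824 > 0.04045 → ((0.8824+0.055)/1.055)^2.4 ≈ 0.75294
  B=5: 5/255≈0.0196 ≤ 0.04045 → 0.0196/12.92 ≈ 0.00152
  L2 = 0.2126×0.43966 + 0.7152×0.75294 + 0.0722×0.00152 ≈ 0.63208
Lighter = 0.80982, Darker = 0.63208
Ratio = (L_lighter + 0.05) / (L_darker + 0.05)
Ratio = (0.80982 + 0.05) / (0.63208 + 0.05) = 0.85982 / 0.68208 ≈ 1.2606
Ratio ≈ 1.26:1


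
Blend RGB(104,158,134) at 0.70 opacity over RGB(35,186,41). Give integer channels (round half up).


C = α×F + (1-α)×B, with 1-α = 0.30
R: 0.70×104 + 0.30×35 = 72.80 + 10.50 = 83.30 → 83
G: 0.70×158 + 0.30×186 = 110.60 + 55.80 = 166.40 → 166
B: 0.70×134 + 0.30×41 = 93.80 + 12.30 = 106.10 → 106
= RGB(83, 166, 106)


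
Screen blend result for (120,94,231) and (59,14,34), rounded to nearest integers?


Screen: C = 255 - (255-A)×(255-B)/255, rounded to nearest integer
R: 255 - (255-120)×(255-59)/255 = 255 - 26460/255 ≈ 255 - 103.765 = 151.235 → 151
G: 255 - (255-94)×(255-14)/255 = 255 - 38801/255 ≈ 255 - 152.161 = 102.839 → 103
B: 255 - (255-231)×(255-34)/255 = 255 - 5304/255 ≈ 255 - 20.800 = 234.200 → 234
= RGB(151, 103, 234)


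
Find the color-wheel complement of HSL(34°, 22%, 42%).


Complement = opposite side of color wheel = hue + 180°
H' = (34 + 180) mod 360 = 214°
S and L unchanged.
= HSL(214°, 22%, 42%)


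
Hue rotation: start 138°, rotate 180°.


New hue = (H + rotation) mod 360
New hue = (138 + 180) mod 360
= 318 mod 360
= 318°


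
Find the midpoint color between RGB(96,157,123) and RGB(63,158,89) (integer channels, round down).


Midpoint: each channel = ⌊(C₁+C₂)/2⌋
R: ⌊(96+63)/2⌋ = 79
G: ⌊(157+158)/2⌋ = 157
B: ⌊(123+89)/2⌋ = 106
= RGB(79, 157, 106)


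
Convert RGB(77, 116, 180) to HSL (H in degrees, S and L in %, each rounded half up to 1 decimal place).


Normalize: R'=77/255≈0.3020, G'=116/255≈0.4549, B'=180/255≈0.7059
Max=180/255, Min=77/255, Δ=Max-Min=103/255
L = (Max+Min)/2 = (180+77)/510 = 257/510 = 0.50392… → L = 50.4%
L > 0.5 → S = Δ/(2-Max-Min) = 103/(510-180-77) = 103/253 = 0.40711… → S = 40.7%
(the 1/255 factors cancel in S and H, so raw channel differences can be used)
Max is B' → H = 60 × ((R-G)/Δ + 4) = 60 × ((77-116)/103 + 4)
  -39/103 + 4 = -0.3786… + 4 = 3.6213…
  H = 60 × 3.6213… = 217.281…° → H = 217.3°
= HSL(217.3°, 40.7%, 50.4%)


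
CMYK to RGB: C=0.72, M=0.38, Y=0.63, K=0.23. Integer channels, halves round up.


R = 255 × (1-C) × (1-K) = 255 × 0.28 × 0.77 = 54.978 → 55
G = 255 × (1-M) × (1-K) = 255 × 0.62 × 0.77 = 121.737 → 122
B = 255 × (1-Y) × (1-K) = 255 × 0.37 × 0.77 = 72.6495 → 73
= RGB(55, 122, 73)


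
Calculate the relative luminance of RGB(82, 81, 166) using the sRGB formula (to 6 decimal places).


Linearize each channel (sRGB transfer function): c = v/255; c_lin = c/12.92 if c ≤ 0.04045, else ((c+0.055)/1.055)^2.4
  R: 82/255 ≈ 0.321569 > 0.04045 → ((0.321569+0.055)/1.055)^2.4 ≈ 0.084376
  G: 81/255 ≈ 0.317647 > 0.04045 → ((0.317647+0.055)/1.055)^2.4 ≈ 0.082283
  B: 166/255 ≈ 0.650980 > 0.04045 → ((0.650980+0.055)/1.055)^2.4 ≈ 0.381326
R_lin = 0.084376, G_lin = 0.082283, B_lin = 0.381326
L = 0.2126×R + 0.7152×G + 0.0722×B
L = 0.2126×0.084376 + 0.7152×0.082283 + 0.0722×0.381326
L ≈ 0.104319


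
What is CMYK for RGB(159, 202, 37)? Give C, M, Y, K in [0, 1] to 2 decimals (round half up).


R'=159/255≈0.6235, G'=202/255≈0.7922, B'=37/255≈0.1451
K = 1 - max(R',G',B') = 1 - 202/255 = 53/255 = 0.20784… → 0.21
(1-R'-K)/(1-K) simplifies to (max-R)/max with max = 202:
C = (202-159)/202 = 43/202 = 0.21287… → 0.21
M = (202-202)/202 = 0/202 = 0 → 0.00
Y = (202-37)/202 = 165/202 = 0.81683… → 0.82
= CMYK(0.21, 0.00, 0.82, 0.21)


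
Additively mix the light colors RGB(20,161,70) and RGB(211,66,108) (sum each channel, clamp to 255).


Additive: each channel = min(255, C₁+C₂)
R: 20+211 = 231 → 231
G: 161+66 = 227 → 227
B: 70+108 = 178 → 178
= RGB(231, 227, 178)


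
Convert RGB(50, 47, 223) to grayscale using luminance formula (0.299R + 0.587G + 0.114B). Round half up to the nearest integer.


Gray = 0.299×R + 0.587×G + 0.114×B
Gray = 0.299×50 + 0.587×47 + 0.114×223
Gray = 14.950 + 27.589 + 25.422
Gray = 67.961 → round half up → 68
Gray = 68


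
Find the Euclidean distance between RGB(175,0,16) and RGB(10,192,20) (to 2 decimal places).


d = √[(R₁-R₂)² + (G₁-G₂)² + (B₁-B₂)²]
d = √[(175-10)² + (0-192)² + (16-20)²]
d = √[27225 + 36864 + 16]
d = √64105
d ≈ 253.19


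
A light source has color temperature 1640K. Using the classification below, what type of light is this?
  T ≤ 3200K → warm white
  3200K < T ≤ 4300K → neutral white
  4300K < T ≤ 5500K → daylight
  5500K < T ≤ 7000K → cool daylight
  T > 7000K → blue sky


Temperature: 1640K
1640K ≤ 3200K → warm white
Classification: warm white


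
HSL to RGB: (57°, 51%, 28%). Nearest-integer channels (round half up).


H=57°, S=0.51, L=0.28
C = (1-|2L-1|)×S = (1-|-0.44|)×0.51 = 0.2856
H' = H/60 = 57/60 ≈ 0.9500; X = C×(1-|H' mod 2 - 1|) = 0.27132
m = L - C/2 = 0.28 - 0.1428 = 0.1372
Sector ⌊H'⌋ = 0 → (R',G',B') = (0.2856, 0.27132, 0.0)
RGB = ((R'+m)×255, (G'+m)×255, (B'+m)×255) = (107.814, 104.1726, 34.986)
Round half up → RGB(108, 104, 35)
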